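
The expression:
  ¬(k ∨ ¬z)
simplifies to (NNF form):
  z ∧ ¬k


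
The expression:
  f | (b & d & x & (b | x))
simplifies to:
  f | (b & d & x)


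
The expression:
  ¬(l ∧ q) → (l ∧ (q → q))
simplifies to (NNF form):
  l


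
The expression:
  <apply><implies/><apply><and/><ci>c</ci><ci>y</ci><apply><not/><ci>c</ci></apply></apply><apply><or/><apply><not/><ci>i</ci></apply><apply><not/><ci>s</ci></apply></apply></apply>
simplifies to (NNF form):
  <true/>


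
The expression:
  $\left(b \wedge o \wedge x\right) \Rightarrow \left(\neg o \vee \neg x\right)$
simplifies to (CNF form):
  $\neg b \vee \neg o \vee \neg x$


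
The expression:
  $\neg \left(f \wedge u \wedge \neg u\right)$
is always true.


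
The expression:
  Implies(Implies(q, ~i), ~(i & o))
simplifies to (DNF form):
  q | ~i | ~o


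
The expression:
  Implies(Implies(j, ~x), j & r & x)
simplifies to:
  j & x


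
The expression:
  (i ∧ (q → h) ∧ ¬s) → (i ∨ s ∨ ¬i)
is always true.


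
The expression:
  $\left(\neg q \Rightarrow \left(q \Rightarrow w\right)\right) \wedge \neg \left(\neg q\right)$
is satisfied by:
  {q: True}


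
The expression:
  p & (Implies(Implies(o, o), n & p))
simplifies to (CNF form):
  n & p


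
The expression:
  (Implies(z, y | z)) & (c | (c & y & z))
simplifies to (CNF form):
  c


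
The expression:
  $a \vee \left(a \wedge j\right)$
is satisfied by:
  {a: True}


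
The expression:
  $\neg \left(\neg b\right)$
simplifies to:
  $b$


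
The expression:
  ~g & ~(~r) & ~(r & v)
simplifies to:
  r & ~g & ~v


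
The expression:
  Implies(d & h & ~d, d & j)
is always true.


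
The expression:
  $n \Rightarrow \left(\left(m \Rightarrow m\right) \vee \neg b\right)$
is always true.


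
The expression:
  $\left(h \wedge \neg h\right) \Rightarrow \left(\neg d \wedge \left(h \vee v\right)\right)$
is always true.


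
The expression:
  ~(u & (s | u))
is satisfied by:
  {u: False}


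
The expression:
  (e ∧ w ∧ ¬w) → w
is always true.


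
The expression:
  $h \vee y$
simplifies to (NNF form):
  $h \vee y$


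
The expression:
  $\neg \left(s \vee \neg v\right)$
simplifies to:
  $v \wedge \neg s$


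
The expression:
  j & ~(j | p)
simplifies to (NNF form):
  False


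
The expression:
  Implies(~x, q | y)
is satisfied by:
  {y: True, q: True, x: True}
  {y: True, q: True, x: False}
  {y: True, x: True, q: False}
  {y: True, x: False, q: False}
  {q: True, x: True, y: False}
  {q: True, x: False, y: False}
  {x: True, q: False, y: False}


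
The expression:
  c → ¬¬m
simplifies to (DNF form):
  m ∨ ¬c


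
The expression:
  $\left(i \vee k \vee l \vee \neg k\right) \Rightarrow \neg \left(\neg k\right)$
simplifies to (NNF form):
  $k$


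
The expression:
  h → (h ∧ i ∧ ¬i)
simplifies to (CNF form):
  ¬h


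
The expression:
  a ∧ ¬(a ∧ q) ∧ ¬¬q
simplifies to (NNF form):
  False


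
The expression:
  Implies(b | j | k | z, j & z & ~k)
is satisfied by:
  {z: True, j: True, b: False, k: False}
  {z: True, j: True, b: True, k: False}
  {z: False, b: False, k: False, j: False}


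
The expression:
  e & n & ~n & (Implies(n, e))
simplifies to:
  False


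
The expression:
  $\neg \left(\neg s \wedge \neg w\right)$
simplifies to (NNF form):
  $s \vee w$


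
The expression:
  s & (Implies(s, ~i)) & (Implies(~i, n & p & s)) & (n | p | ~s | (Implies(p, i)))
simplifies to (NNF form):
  n & p & s & ~i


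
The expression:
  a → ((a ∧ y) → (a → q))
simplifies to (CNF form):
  q ∨ ¬a ∨ ¬y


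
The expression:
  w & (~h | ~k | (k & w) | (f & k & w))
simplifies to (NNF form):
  w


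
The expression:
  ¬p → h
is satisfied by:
  {p: True, h: True}
  {p: True, h: False}
  {h: True, p: False}


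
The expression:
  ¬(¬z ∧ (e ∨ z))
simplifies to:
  z ∨ ¬e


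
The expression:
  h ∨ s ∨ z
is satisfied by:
  {s: True, z: True, h: True}
  {s: True, z: True, h: False}
  {s: True, h: True, z: False}
  {s: True, h: False, z: False}
  {z: True, h: True, s: False}
  {z: True, h: False, s: False}
  {h: True, z: False, s: False}


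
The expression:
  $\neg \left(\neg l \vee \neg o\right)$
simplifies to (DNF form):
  $l \wedge o$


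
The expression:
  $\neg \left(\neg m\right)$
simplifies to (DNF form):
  $m$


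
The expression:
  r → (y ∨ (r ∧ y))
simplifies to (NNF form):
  y ∨ ¬r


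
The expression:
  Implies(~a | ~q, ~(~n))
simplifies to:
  n | (a & q)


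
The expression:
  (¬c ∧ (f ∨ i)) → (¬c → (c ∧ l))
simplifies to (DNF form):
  c ∨ (¬f ∧ ¬i)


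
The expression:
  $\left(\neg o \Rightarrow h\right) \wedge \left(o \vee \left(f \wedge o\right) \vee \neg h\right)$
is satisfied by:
  {o: True}


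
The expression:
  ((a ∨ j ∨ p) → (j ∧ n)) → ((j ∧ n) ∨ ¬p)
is always true.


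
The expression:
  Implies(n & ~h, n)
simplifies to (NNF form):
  True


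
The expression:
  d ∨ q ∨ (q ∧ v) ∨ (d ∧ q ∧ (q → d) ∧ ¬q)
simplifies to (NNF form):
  d ∨ q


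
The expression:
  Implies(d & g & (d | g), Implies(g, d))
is always true.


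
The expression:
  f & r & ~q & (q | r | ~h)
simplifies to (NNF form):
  f & r & ~q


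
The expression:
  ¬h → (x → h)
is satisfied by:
  {h: True, x: False}
  {x: False, h: False}
  {x: True, h: True}


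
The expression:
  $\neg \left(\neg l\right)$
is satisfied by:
  {l: True}


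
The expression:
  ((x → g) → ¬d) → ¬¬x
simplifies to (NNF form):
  d ∨ x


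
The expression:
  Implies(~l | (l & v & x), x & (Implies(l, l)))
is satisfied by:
  {x: True, l: True}
  {x: True, l: False}
  {l: True, x: False}


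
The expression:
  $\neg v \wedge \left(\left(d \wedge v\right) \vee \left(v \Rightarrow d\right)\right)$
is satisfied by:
  {v: False}


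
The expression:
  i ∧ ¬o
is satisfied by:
  {i: True, o: False}


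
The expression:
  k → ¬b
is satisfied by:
  {k: False, b: False}
  {b: True, k: False}
  {k: True, b: False}


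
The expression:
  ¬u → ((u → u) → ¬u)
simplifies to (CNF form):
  True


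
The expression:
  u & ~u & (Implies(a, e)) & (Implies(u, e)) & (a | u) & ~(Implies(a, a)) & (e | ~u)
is never true.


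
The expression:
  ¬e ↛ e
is always true.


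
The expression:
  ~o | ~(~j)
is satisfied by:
  {j: True, o: False}
  {o: False, j: False}
  {o: True, j: True}


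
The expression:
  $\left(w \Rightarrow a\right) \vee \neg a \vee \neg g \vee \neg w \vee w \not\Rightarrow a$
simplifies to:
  $\text{True}$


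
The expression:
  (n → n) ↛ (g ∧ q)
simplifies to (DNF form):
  ¬g ∨ ¬q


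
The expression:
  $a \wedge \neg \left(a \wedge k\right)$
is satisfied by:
  {a: True, k: False}


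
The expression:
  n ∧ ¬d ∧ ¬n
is never true.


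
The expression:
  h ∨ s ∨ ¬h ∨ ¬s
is always true.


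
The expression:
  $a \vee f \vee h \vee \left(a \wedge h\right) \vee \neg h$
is always true.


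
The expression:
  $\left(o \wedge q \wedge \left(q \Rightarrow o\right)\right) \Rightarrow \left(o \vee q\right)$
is always true.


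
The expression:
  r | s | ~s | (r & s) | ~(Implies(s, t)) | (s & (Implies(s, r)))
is always true.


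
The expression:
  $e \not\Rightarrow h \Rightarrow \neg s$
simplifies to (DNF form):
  $h \vee \neg e \vee \neg s$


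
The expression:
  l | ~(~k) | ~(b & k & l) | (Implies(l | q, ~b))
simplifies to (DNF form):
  True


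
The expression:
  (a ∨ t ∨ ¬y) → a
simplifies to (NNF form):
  a ∨ (y ∧ ¬t)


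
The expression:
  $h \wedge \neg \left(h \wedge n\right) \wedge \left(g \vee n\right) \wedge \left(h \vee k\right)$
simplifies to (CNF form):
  $g \wedge h \wedge \neg n$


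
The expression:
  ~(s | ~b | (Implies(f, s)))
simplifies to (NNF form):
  b & f & ~s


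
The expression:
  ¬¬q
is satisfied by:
  {q: True}


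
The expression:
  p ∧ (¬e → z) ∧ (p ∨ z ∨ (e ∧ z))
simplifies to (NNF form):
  p ∧ (e ∨ z)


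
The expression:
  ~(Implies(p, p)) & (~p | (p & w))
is never true.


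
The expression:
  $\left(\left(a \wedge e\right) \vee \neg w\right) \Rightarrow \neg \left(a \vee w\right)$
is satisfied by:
  {w: True, a: False, e: False}
  {w: False, a: False, e: False}
  {e: True, w: True, a: False}
  {e: True, w: False, a: False}
  {a: True, w: True, e: False}


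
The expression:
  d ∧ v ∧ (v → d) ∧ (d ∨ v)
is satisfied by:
  {d: True, v: True}


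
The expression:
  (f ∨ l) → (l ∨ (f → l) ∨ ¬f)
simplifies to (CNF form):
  l ∨ ¬f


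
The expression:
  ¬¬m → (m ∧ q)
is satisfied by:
  {q: True, m: False}
  {m: False, q: False}
  {m: True, q: True}


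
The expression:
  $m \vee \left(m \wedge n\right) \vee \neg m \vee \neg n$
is always true.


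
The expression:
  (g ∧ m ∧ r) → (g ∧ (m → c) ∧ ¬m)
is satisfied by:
  {g: False, m: False, r: False}
  {r: True, g: False, m: False}
  {m: True, g: False, r: False}
  {r: True, m: True, g: False}
  {g: True, r: False, m: False}
  {r: True, g: True, m: False}
  {m: True, g: True, r: False}


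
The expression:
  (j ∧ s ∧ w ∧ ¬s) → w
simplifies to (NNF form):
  True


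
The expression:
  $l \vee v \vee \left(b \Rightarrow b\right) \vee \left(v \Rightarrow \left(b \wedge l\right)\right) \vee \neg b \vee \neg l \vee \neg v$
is always true.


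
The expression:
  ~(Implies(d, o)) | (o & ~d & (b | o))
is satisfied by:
  {d: True, o: False}
  {o: True, d: False}


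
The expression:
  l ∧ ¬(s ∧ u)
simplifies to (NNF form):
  l ∧ (¬s ∨ ¬u)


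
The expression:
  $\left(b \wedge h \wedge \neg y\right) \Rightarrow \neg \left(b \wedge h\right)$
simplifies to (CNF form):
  $y \vee \neg b \vee \neg h$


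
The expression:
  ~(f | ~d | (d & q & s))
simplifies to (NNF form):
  d & ~f & (~q | ~s)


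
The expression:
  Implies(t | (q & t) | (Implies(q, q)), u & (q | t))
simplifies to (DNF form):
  (q & u) | (t & u)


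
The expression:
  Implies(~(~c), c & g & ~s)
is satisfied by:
  {g: True, c: False, s: False}
  {g: False, c: False, s: False}
  {s: True, g: True, c: False}
  {s: True, g: False, c: False}
  {c: True, g: True, s: False}


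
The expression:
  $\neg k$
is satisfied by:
  {k: False}


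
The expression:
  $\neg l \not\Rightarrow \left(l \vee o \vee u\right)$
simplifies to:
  $\neg l \wedge \neg o \wedge \neg u$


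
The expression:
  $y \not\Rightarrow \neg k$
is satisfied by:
  {y: True, k: True}


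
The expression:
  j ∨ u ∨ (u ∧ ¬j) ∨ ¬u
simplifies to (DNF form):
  True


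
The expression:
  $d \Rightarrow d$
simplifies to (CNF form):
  $\text{True}$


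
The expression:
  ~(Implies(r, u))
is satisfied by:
  {r: True, u: False}


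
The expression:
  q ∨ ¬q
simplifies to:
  True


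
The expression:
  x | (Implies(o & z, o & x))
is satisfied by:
  {x: True, o: False, z: False}
  {o: False, z: False, x: False}
  {x: True, z: True, o: False}
  {z: True, o: False, x: False}
  {x: True, o: True, z: False}
  {o: True, x: False, z: False}
  {x: True, z: True, o: True}


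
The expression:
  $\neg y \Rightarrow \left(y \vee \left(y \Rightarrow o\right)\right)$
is always true.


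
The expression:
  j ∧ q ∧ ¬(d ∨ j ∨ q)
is never true.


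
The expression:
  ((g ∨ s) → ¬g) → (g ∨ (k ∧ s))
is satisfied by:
  {k: True, g: True, s: True}
  {k: True, g: True, s: False}
  {g: True, s: True, k: False}
  {g: True, s: False, k: False}
  {k: True, s: True, g: False}


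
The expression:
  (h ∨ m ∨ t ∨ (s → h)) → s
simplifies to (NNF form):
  s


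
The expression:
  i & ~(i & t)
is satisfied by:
  {i: True, t: False}


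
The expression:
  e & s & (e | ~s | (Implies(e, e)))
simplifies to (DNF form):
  e & s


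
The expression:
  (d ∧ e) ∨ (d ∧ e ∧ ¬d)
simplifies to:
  d ∧ e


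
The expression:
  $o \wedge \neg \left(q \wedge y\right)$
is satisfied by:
  {o: True, q: False, y: False}
  {o: True, y: True, q: False}
  {o: True, q: True, y: False}


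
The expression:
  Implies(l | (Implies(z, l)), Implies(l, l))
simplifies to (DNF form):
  True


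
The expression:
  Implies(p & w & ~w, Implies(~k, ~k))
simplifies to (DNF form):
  True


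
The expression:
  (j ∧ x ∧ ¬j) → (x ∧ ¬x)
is always true.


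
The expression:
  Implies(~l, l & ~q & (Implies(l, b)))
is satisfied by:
  {l: True}


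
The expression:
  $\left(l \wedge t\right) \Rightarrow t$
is always true.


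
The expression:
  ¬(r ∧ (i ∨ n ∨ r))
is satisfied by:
  {r: False}


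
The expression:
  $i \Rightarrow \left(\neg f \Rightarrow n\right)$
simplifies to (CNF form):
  $f \vee n \vee \neg i$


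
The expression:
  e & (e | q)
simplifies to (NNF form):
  e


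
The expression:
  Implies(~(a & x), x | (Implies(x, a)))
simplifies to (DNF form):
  True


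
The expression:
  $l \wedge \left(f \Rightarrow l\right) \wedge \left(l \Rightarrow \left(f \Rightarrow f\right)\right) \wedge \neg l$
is never true.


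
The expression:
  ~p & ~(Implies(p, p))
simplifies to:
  False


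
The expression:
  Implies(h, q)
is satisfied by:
  {q: True, h: False}
  {h: False, q: False}
  {h: True, q: True}


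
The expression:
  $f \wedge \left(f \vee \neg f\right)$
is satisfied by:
  {f: True}


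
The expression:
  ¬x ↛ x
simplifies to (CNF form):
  ¬x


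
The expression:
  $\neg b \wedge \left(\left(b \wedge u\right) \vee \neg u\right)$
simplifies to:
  $\neg b \wedge \neg u$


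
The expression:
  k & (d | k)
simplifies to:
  k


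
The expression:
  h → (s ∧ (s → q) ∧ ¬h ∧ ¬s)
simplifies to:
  ¬h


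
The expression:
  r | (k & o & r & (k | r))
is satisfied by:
  {r: True}


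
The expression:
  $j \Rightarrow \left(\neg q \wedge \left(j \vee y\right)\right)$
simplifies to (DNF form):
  $\neg j \vee \neg q$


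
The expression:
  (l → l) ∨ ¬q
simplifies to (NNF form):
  True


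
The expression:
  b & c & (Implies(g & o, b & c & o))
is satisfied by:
  {c: True, b: True}


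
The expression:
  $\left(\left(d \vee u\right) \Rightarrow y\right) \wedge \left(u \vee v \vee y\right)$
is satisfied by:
  {y: True, v: True, d: False, u: False}
  {y: True, d: False, u: False, v: False}
  {y: True, v: True, u: True, d: False}
  {y: True, u: True, d: False, v: False}
  {y: True, v: True, d: True, u: False}
  {y: True, d: True, u: False, v: False}
  {y: True, v: True, u: True, d: True}
  {y: True, u: True, d: True, v: False}
  {v: True, d: False, u: False, y: False}


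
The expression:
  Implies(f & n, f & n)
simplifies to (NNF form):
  True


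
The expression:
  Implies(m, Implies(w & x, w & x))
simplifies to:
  True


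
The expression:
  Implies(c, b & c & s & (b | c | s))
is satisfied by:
  {s: True, b: True, c: False}
  {s: True, b: False, c: False}
  {b: True, s: False, c: False}
  {s: False, b: False, c: False}
  {s: True, c: True, b: True}


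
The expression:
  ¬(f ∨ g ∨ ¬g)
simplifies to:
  False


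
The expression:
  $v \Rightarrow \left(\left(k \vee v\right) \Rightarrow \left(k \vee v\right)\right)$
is always true.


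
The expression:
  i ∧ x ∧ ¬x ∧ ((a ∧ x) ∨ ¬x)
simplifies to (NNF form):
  False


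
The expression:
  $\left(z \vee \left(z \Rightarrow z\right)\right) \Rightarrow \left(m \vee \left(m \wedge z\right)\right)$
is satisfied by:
  {m: True}


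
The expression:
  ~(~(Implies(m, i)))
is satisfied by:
  {i: True, m: False}
  {m: False, i: False}
  {m: True, i: True}


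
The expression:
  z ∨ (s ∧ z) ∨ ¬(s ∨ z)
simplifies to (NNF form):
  z ∨ ¬s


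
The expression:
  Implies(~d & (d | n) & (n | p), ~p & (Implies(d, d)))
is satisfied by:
  {d: True, p: False, n: False}
  {p: False, n: False, d: False}
  {n: True, d: True, p: False}
  {n: True, p: False, d: False}
  {d: True, p: True, n: False}
  {p: True, d: False, n: False}
  {n: True, p: True, d: True}


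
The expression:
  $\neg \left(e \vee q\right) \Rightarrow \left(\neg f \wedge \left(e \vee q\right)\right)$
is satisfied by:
  {q: True, e: True}
  {q: True, e: False}
  {e: True, q: False}


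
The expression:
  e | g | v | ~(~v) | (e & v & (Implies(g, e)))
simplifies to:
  e | g | v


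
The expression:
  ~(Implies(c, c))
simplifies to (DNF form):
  False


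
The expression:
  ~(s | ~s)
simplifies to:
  False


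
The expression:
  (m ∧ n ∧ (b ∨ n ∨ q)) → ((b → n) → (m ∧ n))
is always true.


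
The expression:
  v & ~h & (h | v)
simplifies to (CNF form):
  v & ~h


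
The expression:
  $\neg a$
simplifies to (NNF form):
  $\neg a$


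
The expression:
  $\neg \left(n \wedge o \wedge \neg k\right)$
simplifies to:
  $k \vee \neg n \vee \neg o$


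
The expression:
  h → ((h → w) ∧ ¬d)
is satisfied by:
  {w: True, h: False, d: False}
  {w: False, h: False, d: False}
  {d: True, w: True, h: False}
  {d: True, w: False, h: False}
  {h: True, w: True, d: False}


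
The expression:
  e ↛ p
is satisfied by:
  {e: True, p: False}


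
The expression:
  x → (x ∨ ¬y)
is always true.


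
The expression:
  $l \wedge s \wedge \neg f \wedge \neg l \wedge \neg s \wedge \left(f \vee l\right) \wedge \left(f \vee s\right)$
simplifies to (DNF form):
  $\text{False}$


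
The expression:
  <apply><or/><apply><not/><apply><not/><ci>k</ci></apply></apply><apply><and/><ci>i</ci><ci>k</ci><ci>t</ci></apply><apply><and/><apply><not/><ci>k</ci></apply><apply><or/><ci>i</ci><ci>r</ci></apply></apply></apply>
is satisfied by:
  {i: True, r: True, k: True}
  {i: True, r: True, k: False}
  {i: True, k: True, r: False}
  {i: True, k: False, r: False}
  {r: True, k: True, i: False}
  {r: True, k: False, i: False}
  {k: True, r: False, i: False}


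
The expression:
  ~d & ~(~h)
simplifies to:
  h & ~d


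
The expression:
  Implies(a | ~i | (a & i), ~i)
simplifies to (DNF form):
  ~a | ~i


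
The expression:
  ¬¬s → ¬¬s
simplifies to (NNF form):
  True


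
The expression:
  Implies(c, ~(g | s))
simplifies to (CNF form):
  (~c | ~g) & (~c | ~s)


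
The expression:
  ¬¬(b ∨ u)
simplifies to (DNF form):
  b ∨ u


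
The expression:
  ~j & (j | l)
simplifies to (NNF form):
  l & ~j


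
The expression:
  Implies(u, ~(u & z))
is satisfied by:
  {u: False, z: False}
  {z: True, u: False}
  {u: True, z: False}


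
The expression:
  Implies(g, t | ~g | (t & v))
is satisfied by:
  {t: True, g: False}
  {g: False, t: False}
  {g: True, t: True}


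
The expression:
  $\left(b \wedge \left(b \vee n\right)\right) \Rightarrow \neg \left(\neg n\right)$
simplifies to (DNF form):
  $n \vee \neg b$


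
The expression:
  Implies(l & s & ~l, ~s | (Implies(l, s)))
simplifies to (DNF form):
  True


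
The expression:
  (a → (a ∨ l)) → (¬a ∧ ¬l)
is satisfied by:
  {l: False, a: False}


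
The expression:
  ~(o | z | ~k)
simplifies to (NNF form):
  k & ~o & ~z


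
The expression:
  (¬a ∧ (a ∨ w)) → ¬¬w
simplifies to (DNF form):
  True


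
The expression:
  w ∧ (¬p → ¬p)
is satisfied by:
  {w: True}


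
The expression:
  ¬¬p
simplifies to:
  p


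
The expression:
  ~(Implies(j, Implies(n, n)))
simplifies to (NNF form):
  False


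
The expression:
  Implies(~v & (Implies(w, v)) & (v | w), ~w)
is always true.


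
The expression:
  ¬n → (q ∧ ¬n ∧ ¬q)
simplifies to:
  n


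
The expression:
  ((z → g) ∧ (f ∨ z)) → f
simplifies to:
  f ∨ ¬g ∨ ¬z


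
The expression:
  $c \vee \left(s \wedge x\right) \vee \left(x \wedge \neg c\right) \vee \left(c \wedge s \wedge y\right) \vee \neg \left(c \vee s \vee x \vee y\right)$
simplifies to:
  $c \vee x \vee \left(\neg s \wedge \neg y\right)$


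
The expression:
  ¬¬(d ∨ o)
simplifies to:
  d ∨ o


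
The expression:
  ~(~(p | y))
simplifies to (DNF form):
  p | y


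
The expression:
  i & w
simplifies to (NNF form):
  i & w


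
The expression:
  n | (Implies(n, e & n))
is always true.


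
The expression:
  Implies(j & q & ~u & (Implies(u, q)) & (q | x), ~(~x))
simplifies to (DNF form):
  u | x | ~j | ~q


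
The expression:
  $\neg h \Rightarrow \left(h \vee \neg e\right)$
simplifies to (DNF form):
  $h \vee \neg e$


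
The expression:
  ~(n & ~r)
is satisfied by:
  {r: True, n: False}
  {n: False, r: False}
  {n: True, r: True}


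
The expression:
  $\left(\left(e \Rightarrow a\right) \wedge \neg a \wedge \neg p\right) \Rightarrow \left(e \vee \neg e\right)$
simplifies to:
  $\text{True}$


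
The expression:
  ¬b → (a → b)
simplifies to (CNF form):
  b ∨ ¬a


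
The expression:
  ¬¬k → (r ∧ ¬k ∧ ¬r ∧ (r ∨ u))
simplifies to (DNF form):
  ¬k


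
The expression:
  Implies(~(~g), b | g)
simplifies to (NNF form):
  True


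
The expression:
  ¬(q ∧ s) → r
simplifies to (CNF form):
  (q ∨ r) ∧ (r ∨ s)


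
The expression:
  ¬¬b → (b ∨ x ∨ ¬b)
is always true.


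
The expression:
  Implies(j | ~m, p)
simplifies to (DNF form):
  p | (m & ~j)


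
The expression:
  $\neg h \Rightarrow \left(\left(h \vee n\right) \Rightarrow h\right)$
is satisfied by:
  {h: True, n: False}
  {n: False, h: False}
  {n: True, h: True}


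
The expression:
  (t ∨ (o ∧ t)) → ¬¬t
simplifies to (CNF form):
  True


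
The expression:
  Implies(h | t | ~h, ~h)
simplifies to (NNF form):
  ~h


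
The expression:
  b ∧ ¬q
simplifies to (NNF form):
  b ∧ ¬q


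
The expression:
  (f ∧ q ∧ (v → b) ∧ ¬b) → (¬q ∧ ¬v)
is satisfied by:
  {b: True, v: True, q: False, f: False}
  {b: True, q: False, v: False, f: False}
  {v: True, b: False, q: False, f: False}
  {b: False, q: False, v: False, f: False}
  {f: True, b: True, v: True, q: False}
  {f: True, b: True, q: False, v: False}
  {f: True, v: True, b: False, q: False}
  {f: True, b: False, q: False, v: False}
  {b: True, q: True, v: True, f: False}
  {b: True, q: True, f: False, v: False}
  {q: True, v: True, f: False, b: False}
  {q: True, f: False, v: False, b: False}
  {b: True, q: True, f: True, v: True}
  {b: True, q: True, f: True, v: False}
  {q: True, f: True, v: True, b: False}


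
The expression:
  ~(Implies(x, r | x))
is never true.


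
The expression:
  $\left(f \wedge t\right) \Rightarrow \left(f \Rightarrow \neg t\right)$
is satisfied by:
  {t: False, f: False}
  {f: True, t: False}
  {t: True, f: False}


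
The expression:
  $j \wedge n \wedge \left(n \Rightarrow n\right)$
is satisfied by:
  {j: True, n: True}


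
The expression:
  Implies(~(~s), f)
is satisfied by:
  {f: True, s: False}
  {s: False, f: False}
  {s: True, f: True}


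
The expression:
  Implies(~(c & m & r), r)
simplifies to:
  r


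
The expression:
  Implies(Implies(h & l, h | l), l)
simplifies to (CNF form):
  l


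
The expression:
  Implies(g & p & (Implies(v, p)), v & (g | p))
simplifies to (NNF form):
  v | ~g | ~p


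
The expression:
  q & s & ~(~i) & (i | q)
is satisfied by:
  {i: True, s: True, q: True}


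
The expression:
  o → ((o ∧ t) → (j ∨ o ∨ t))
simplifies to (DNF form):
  True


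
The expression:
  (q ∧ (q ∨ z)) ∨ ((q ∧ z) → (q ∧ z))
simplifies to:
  True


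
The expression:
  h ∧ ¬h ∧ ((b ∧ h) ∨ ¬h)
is never true.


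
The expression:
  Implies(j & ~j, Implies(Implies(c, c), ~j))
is always true.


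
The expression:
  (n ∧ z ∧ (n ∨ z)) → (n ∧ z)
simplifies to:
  True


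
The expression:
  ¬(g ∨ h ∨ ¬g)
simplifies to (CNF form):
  False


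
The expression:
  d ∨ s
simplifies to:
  d ∨ s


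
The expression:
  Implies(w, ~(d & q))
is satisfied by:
  {w: False, q: False, d: False}
  {d: True, w: False, q: False}
  {q: True, w: False, d: False}
  {d: True, q: True, w: False}
  {w: True, d: False, q: False}
  {d: True, w: True, q: False}
  {q: True, w: True, d: False}


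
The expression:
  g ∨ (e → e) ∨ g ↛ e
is always true.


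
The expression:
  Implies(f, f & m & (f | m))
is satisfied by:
  {m: True, f: False}
  {f: False, m: False}
  {f: True, m: True}


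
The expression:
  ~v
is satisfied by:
  {v: False}


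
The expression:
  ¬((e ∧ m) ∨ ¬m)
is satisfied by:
  {m: True, e: False}


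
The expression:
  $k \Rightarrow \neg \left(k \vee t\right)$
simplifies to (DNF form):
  $\neg k$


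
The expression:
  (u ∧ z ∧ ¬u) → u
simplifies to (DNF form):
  True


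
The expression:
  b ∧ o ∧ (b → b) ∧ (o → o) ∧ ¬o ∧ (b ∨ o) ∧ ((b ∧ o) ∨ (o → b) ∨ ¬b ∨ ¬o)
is never true.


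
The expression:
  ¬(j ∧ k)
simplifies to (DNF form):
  ¬j ∨ ¬k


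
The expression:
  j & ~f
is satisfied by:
  {j: True, f: False}


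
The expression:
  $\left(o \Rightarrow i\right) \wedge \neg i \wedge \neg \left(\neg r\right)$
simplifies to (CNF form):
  $r \wedge \neg i \wedge \neg o$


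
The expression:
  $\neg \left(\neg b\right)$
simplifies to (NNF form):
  $b$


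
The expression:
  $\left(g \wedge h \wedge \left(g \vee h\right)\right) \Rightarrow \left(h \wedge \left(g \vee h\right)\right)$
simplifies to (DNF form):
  $\text{True}$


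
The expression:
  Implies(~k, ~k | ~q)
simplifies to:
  True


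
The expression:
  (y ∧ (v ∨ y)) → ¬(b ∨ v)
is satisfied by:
  {v: False, y: False, b: False}
  {b: True, v: False, y: False}
  {v: True, b: False, y: False}
  {b: True, v: True, y: False}
  {y: True, b: False, v: False}


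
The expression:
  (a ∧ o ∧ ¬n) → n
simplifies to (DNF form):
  n ∨ ¬a ∨ ¬o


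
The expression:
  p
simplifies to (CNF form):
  p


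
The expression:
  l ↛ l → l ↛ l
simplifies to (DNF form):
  True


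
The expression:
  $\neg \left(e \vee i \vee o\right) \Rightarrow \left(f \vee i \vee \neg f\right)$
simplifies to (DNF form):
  $\text{True}$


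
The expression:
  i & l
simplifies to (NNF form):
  i & l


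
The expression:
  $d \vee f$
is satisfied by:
  {d: True, f: True}
  {d: True, f: False}
  {f: True, d: False}


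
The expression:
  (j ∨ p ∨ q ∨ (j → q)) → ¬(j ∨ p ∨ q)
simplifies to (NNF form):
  ¬j ∧ ¬p ∧ ¬q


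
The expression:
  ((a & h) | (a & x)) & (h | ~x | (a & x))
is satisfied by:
  {a: True, x: True, h: True}
  {a: True, x: True, h: False}
  {a: True, h: True, x: False}


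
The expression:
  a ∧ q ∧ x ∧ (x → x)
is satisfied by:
  {a: True, x: True, q: True}


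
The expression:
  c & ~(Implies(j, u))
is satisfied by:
  {c: True, j: True, u: False}


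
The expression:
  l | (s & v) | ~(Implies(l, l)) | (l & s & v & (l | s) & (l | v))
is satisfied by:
  {l: True, s: True, v: True}
  {l: True, s: True, v: False}
  {l: True, v: True, s: False}
  {l: True, v: False, s: False}
  {s: True, v: True, l: False}


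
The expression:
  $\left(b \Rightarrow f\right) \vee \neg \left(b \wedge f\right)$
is always true.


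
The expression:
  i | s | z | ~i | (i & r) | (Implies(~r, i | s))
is always true.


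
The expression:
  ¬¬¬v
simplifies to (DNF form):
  ¬v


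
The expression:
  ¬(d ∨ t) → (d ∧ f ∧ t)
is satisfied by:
  {d: True, t: True}
  {d: True, t: False}
  {t: True, d: False}


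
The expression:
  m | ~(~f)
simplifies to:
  f | m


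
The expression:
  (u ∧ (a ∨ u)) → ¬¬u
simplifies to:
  True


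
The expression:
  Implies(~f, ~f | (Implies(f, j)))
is always true.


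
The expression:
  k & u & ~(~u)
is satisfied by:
  {u: True, k: True}


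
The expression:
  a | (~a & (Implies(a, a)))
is always true.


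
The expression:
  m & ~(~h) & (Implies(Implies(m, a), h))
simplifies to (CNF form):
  h & m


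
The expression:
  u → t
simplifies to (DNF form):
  t ∨ ¬u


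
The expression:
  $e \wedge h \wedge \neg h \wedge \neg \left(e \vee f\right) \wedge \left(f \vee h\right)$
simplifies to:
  $\text{False}$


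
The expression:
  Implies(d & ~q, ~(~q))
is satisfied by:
  {q: True, d: False}
  {d: False, q: False}
  {d: True, q: True}


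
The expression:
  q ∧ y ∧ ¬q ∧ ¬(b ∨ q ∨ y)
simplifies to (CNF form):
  False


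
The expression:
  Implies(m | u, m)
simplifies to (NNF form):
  m | ~u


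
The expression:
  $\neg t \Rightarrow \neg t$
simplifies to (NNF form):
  $\text{True}$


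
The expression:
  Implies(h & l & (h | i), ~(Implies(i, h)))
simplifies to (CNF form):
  ~h | ~l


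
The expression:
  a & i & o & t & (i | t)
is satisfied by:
  {t: True, i: True, a: True, o: True}


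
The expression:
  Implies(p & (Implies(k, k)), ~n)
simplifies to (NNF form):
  ~n | ~p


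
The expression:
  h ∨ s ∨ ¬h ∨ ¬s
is always true.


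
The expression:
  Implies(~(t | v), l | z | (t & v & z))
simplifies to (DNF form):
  l | t | v | z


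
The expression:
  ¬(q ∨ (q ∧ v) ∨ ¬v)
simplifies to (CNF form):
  v ∧ ¬q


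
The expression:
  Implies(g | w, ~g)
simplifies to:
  ~g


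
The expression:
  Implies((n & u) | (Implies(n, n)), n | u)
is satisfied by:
  {n: True, u: True}
  {n: True, u: False}
  {u: True, n: False}


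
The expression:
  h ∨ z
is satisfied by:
  {z: True, h: True}
  {z: True, h: False}
  {h: True, z: False}


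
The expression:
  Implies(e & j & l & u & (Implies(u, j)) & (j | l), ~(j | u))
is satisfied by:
  {l: False, e: False, u: False, j: False}
  {j: True, l: False, e: False, u: False}
  {u: True, l: False, e: False, j: False}
  {j: True, u: True, l: False, e: False}
  {e: True, j: False, l: False, u: False}
  {j: True, e: True, l: False, u: False}
  {u: True, e: True, j: False, l: False}
  {j: True, u: True, e: True, l: False}
  {l: True, u: False, e: False, j: False}
  {j: True, l: True, u: False, e: False}
  {u: True, l: True, j: False, e: False}
  {j: True, u: True, l: True, e: False}
  {e: True, l: True, u: False, j: False}
  {j: True, e: True, l: True, u: False}
  {u: True, e: True, l: True, j: False}


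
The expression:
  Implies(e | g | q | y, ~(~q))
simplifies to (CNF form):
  (q | ~e) & (q | ~g) & (q | ~y)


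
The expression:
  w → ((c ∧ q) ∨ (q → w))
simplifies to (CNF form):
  True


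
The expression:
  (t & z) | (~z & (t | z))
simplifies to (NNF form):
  t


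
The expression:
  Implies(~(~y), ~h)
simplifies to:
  ~h | ~y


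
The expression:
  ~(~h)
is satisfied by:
  {h: True}


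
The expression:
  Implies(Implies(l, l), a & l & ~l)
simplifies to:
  False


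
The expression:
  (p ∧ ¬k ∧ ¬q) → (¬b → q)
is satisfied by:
  {b: True, q: True, k: True, p: False}
  {b: True, q: True, p: False, k: False}
  {b: True, k: True, p: False, q: False}
  {b: True, p: False, k: False, q: False}
  {q: True, k: True, p: False, b: False}
  {q: True, p: False, k: False, b: False}
  {k: True, q: False, p: False, b: False}
  {q: False, p: False, k: False, b: False}
  {q: True, b: True, p: True, k: True}
  {q: True, b: True, p: True, k: False}
  {b: True, p: True, k: True, q: False}
  {b: True, p: True, q: False, k: False}
  {k: True, p: True, q: True, b: False}
  {p: True, q: True, b: False, k: False}
  {p: True, k: True, b: False, q: False}


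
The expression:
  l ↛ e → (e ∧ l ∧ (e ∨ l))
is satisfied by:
  {e: True, l: False}
  {l: False, e: False}
  {l: True, e: True}


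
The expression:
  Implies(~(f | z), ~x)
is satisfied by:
  {z: True, f: True, x: False}
  {z: True, f: False, x: False}
  {f: True, z: False, x: False}
  {z: False, f: False, x: False}
  {x: True, z: True, f: True}
  {x: True, z: True, f: False}
  {x: True, f: True, z: False}


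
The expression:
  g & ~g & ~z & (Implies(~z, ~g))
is never true.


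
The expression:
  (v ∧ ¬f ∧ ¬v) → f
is always true.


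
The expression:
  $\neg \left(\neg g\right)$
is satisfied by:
  {g: True}


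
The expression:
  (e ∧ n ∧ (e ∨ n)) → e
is always true.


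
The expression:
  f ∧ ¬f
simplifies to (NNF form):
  False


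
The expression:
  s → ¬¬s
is always true.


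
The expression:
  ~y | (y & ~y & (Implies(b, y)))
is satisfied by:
  {y: False}


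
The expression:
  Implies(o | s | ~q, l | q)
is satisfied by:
  {q: True, l: True}
  {q: True, l: False}
  {l: True, q: False}


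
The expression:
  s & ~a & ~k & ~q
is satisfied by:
  {s: True, q: False, k: False, a: False}


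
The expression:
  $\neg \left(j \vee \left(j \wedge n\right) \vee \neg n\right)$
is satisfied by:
  {n: True, j: False}


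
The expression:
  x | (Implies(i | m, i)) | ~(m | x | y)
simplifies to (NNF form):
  i | x | ~m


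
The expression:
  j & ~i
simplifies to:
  j & ~i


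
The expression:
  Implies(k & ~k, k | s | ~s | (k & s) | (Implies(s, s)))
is always true.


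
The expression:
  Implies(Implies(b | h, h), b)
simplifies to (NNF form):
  b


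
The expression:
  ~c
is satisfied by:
  {c: False}


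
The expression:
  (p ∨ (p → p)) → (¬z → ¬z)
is always true.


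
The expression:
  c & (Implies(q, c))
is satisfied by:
  {c: True}


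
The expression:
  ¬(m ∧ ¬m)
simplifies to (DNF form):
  True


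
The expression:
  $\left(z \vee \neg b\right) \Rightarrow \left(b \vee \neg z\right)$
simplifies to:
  $b \vee \neg z$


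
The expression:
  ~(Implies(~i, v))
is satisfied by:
  {v: False, i: False}


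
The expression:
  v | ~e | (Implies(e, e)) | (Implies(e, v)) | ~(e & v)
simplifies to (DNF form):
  True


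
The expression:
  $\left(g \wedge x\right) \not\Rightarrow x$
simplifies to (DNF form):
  $\text{False}$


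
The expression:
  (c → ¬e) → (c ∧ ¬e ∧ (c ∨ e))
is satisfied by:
  {c: True}


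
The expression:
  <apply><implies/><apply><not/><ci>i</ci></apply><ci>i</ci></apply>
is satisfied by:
  {i: True}


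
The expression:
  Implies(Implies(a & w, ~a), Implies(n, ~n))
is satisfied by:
  {w: True, a: True, n: False}
  {w: True, a: False, n: False}
  {a: True, w: False, n: False}
  {w: False, a: False, n: False}
  {n: True, w: True, a: True}


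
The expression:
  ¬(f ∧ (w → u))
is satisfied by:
  {w: True, f: False, u: False}
  {w: False, f: False, u: False}
  {u: True, w: True, f: False}
  {u: True, w: False, f: False}
  {f: True, w: True, u: False}


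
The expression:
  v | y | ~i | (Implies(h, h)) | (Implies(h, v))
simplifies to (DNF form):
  True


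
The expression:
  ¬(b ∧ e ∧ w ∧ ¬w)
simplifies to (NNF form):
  True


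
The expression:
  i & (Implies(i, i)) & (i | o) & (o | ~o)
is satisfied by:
  {i: True}


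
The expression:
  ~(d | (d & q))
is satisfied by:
  {d: False}


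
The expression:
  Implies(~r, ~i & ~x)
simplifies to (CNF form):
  (r | ~i) & (r | ~x)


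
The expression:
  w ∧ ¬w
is never true.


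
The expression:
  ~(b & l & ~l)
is always true.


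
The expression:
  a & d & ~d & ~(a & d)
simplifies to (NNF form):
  False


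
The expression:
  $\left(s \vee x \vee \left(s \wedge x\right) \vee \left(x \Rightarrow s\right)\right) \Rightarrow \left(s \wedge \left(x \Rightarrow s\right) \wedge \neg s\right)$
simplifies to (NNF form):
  $\text{False}$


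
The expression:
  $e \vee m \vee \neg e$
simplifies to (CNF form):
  $\text{True}$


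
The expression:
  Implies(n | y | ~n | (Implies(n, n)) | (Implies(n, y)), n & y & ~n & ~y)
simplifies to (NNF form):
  False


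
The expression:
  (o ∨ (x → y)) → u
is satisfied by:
  {x: True, u: True, o: False, y: False}
  {u: True, o: False, y: False, x: False}
  {x: True, u: True, y: True, o: False}
  {u: True, y: True, o: False, x: False}
  {u: True, x: True, o: True, y: False}
  {u: True, o: True, y: False, x: False}
  {x: True, u: True, y: True, o: True}
  {u: True, y: True, o: True, x: False}
  {x: True, o: False, y: False, u: False}


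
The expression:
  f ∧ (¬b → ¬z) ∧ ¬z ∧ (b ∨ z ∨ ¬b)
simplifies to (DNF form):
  f ∧ ¬z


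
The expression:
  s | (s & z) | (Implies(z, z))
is always true.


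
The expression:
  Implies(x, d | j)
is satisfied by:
  {j: True, d: True, x: False}
  {j: True, x: False, d: False}
  {d: True, x: False, j: False}
  {d: False, x: False, j: False}
  {j: True, d: True, x: True}
  {j: True, x: True, d: False}
  {d: True, x: True, j: False}


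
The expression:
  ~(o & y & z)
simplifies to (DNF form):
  ~o | ~y | ~z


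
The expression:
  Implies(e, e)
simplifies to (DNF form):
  True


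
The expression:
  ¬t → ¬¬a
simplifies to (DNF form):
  a ∨ t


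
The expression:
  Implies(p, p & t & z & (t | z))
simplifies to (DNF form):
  ~p | (t & z)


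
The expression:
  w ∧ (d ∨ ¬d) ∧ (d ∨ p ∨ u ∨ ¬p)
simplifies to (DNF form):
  w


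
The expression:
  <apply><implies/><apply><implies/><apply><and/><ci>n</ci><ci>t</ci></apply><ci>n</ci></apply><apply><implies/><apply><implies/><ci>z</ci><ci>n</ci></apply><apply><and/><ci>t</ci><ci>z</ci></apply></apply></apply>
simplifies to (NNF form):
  <apply><and/><ci>z</ci><apply><or/><ci>t</ci><apply><not/><ci>n</ci></apply></apply></apply>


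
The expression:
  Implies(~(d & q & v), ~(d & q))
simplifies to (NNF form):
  v | ~d | ~q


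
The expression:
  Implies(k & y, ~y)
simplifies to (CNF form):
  ~k | ~y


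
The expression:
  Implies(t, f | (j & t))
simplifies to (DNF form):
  f | j | ~t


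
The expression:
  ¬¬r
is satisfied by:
  {r: True}


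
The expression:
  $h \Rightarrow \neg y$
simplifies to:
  $\neg h \vee \neg y$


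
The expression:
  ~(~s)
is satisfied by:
  {s: True}


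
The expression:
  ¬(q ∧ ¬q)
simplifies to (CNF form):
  True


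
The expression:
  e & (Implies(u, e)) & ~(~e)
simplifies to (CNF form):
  e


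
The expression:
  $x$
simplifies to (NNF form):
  $x$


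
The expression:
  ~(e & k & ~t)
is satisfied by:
  {t: True, k: False, e: False}
  {k: False, e: False, t: False}
  {e: True, t: True, k: False}
  {e: True, k: False, t: False}
  {t: True, k: True, e: False}
  {k: True, t: False, e: False}
  {e: True, k: True, t: True}
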